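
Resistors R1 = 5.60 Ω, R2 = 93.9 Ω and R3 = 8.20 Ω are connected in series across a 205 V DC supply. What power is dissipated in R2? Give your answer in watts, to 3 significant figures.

In a series string the same current flows through every resistor — find that current, then P = I²R for the one we want.
R_total = 5.60 + 93.9 + 8.20 = 107.7 Ω
I = V / R_total = 205 / 107.7 = 1.903 A
P_R2 = I² × R2 = (1.903)² × 93.9 = 340.2 W

340 W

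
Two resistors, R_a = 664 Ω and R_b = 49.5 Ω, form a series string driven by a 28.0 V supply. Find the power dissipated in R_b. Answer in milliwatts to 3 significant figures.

76.2 mW

Series elements share the same current, so find I first, then use P = I²R.
R_total = 664 + 49.5 = 713.5 Ω
I = V / R_total = 28.0 / 713.5 = 0.03924 A
P_R_b = I² × R_b = (0.03924)² × 49.5 = 0.07623 W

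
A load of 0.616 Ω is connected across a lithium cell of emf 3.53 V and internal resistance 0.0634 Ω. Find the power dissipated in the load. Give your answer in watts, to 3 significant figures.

Find the circuit current first, then P = I²R for the load (series elements share I).
I = ε / (r + R) = 3.53 / (0.0634 + 0.616) = 5.196 A
P_load = I² R = (5.196)² × 0.616 = 16.63 W

16.6 W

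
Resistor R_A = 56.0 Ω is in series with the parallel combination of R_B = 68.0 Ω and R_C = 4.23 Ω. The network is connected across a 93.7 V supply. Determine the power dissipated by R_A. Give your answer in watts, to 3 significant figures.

137 W

Reduce the parallel pair to R_p first; the network is then a simple series string.
R_p = (68.0×4.23)/(68.0+4.23) = 3.982 Ω
R_total = 56.0 + 3.982 = 59.98 Ω
I = V / R_total = 93.7 / 59.98 = 1.562 A
All the current flows through R_A; use P = I²R.
P_R_A = (1.562)² × 56.0 = 136.7 W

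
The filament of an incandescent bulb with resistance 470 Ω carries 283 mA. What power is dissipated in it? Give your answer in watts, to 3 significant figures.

37.6 W

Knowing I and R, the power is just I²R — no need to find V first.
P = (0.2830 A)² × 470 Ω = 37.64 W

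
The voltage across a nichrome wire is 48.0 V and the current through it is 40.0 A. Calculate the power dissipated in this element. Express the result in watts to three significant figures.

1920 W

V and I are known directly — P = V I, no intermediate step needed.
P = 48.0 V × 40.00 A = 1920 W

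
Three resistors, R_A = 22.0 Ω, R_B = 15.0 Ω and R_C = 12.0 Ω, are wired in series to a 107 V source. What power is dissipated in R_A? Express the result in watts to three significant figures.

The current is common to all series resistors; compute it, then apply P = I²R for the target.
R_total = 22.0 + 15.0 + 12.0 = 49.00 Ω
I = V / R_total = 107 / 49.00 = 2.184 A
P_R_A = I² × R_A = (2.184)² × 22.0 = 104.9 W

105 W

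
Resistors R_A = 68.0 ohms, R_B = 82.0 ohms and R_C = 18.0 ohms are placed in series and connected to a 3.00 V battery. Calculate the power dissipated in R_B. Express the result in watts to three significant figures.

0.0261 W

In a series string the same current flows through every resistor — find that current, then P = I²R for the one we want.
R_total = 68.0 + 82.0 + 18.0 = 168.0 Ω
I = V / R_total = 3.00 / 168.0 = 0.01786 A
P_R_B = I² × R_B = (0.01786)² × 82.0 = 0.02615 W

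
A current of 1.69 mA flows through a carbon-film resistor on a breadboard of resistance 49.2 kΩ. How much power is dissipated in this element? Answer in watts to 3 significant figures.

0.141 W

The current through and the resistance of the element are both given; use P = I²R.
P = (0.001690 A)² × 49200 Ω = 0.1405 W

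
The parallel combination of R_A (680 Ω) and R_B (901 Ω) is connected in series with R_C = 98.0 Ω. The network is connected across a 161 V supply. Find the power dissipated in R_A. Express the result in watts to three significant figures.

24.3 W

Reduce the parallel combination to a single R_p; the circuit then becomes R_p in series with the remaining resistor.
R_p = (680×901)/(680+901) = 387.5 Ω
R_total = R_p + 98.0 = 387.5 + 98.0 = 485.5 Ω
I = V / R_total = 161 / 485.5 = 0.3316 A
Voltage across the parallel pair: V_p = I × R_p = 0.3316 × 387.5 = 128.5 V
Use P = V²/R for R_A with V = V_p.
P_R_A = (128.5)² / 680 = 24.28 W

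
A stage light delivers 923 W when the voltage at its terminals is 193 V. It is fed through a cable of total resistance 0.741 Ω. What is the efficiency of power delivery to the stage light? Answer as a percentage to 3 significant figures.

98.2 %

I = P / V = 923 / 193 = 4.782 A through the cable.
P_line = I² R_line = (4.782)² × 0.741 = 16.95 W
P_source = P_load + P_line = 923.0 + 16.95 = 939.9 W
η = P_load / P_source = 923.0 / 939.9 = 0.9820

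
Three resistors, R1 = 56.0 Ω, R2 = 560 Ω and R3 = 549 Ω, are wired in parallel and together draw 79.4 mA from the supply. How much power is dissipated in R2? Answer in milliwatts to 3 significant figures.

24.4 mW

Parallel branches share V, not I — compute V via R_eq, then use V²/R for the target branch.
1/R_eq = 1/56.0 + 1/560 + 1/549 ⇒ R_eq = 46.59 Ω
V = I_total × R_eq = 0.07940 × 46.59 = 3.699 V
P_R2 = V² / R2 = (3.699)² / 560 = 0.02444 W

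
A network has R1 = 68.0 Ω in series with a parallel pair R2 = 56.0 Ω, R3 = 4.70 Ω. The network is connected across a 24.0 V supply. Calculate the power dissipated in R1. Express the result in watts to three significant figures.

7.49 W

Reduce the parallel pair to R_p first; the network is then a simple series string.
R_p = (56.0×4.70)/(56.0+4.70) = 4.336 Ω
R_total = 68.0 + 4.336 = 72.34 Ω
I = V / R_total = 24.0 / 72.34 = 0.3318 A
All the current flows through R1; use P = I²R.
P_R1 = (0.3318)² × 68.0 = 7.486 W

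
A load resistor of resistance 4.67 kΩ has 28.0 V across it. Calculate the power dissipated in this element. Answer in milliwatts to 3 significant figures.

Voltage and resistance are given, so P = V²/R is the one-step route.
P = (28.0 V)² / 4670 Ω = 0.1679 W

168 mW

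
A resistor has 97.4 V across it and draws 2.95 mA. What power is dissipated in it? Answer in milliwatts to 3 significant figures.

Both the voltage across and the current through the element are known, so P = V I applies directly.
P = 97.4 V × 0.002950 A = 0.2873 W

287 mW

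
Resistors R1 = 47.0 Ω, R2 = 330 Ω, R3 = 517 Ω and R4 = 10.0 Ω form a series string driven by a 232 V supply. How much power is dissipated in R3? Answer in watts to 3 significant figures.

34.1 W

In a series string the same current flows through every resistor — find that current, then P = I²R for the one we want.
R_total = 47.0 + 330 + 517 + 10.0 = 904.0 Ω
I = V / R_total = 232 / 904.0 = 0.2566 A
P_R3 = I² × R3 = (0.2566)² × 517 = 34.05 W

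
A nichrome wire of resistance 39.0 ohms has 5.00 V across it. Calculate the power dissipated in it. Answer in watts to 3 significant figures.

0.641 W

Voltage and resistance are given, so P = V²/R is the one-step route.
P = (5.00 V)² / 39.0 Ω = 0.6410 W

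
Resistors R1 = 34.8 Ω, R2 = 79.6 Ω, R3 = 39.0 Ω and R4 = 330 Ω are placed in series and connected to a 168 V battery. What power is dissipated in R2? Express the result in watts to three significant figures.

Since the resistors are in series they all carry the loop current I = V/R_total; the power in any one is I²R.
R_total = 34.8 + 79.6 + 39.0 + 330 = 483.4 Ω
I = V / R_total = 168 / 483.4 = 0.3475 A
P_R2 = I² × R2 = (0.3475)² × 79.6 = 9.614 W

9.61 W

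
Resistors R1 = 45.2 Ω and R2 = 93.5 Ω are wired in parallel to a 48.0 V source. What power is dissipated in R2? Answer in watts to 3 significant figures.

R2 sits directly across the source, so P = V²/R with V = 48.0 V.
P_R2 = V² / R2 = (48.0)² / 93.5 Ω = 24.64 W

24.6 W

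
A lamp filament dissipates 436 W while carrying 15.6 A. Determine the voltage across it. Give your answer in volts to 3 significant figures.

The two known quantities fix the third via V = P / I.
V = 436 / 15.60 = 27.95 V

27.9 V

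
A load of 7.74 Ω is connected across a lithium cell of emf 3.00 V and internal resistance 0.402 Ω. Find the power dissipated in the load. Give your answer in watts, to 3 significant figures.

1.05 W

Load and internal resistance form a series loop — compute the loop current, then the load power via I²R.
I = ε / (r + R) = 3.00 / (0.402 + 7.74) = 0.3685 A
P_load = I² R = (0.3685)² × 7.74 = 1.051 W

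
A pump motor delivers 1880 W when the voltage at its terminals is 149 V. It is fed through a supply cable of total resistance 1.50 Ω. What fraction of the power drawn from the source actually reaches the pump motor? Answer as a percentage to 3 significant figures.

88.7 %

I = P / V = 1880 / 149 = 12.62 A through the supply cable.
P_line = I² R_line = (12.62)² × 1.50 = 238.8 W
P_source = P_load + P_line = 1880 + 238.8 = 2119 W
η = P_load / P_source = 1880 / 2119 = 0.8873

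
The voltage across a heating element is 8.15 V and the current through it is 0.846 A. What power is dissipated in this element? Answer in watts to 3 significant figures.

6.89 W

V and I are known directly — P = V I, no intermediate step needed.
P = 8.15 V × 0.8460 A = 6.895 W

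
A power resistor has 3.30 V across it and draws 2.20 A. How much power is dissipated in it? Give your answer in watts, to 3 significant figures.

With V and I both given, power follows immediately from P = V I.
P = 3.30 V × 2.200 A = 7.260 W

7.26 W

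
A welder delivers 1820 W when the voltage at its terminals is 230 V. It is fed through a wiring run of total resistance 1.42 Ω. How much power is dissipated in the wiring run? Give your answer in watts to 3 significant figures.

The wiring run and load are in series, so the same current flows in both; the loss is I²R_line.
I = P / V = 1820 / 230 = 7.913 A through the wiring run.
P_line = I² R_line = (7.913)² × 1.42 = 88.92 W

88.9 W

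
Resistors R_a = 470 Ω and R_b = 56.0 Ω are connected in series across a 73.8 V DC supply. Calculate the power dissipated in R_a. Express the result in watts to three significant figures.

9.25 W

Since the resistors are in series they all carry the loop current I = V/R_total; the power in any one is I²R.
R_total = 470 + 56.0 = 526.0 Ω
I = V / R_total = 73.8 / 526.0 = 0.1403 A
P_R_a = I² × R_a = (0.1403)² × 470 = 9.252 W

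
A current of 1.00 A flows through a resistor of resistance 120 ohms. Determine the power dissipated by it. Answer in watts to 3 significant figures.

120 W

Knowing I and R, the power is just I²R — no need to find V first.
P = (1.000 A)² × 120 Ω = 120.0 W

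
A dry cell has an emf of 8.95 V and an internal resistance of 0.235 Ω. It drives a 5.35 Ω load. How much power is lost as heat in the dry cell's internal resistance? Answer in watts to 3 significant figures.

The source's internal resistance is just another series element carrying I; its dissipation is I²r.
I = ε / (r + R) = 8.95 / (0.235 + 5.35) = 1.603 A
P_int = I² r = (1.603)² × 0.235 = 0.6035 W

0.603 W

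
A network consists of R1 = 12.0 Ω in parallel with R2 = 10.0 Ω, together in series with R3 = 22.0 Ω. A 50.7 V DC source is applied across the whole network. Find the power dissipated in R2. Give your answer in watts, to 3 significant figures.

10.1 W

Reduce the parallel combination to a single R_p; the circuit then becomes R_p in series with the remaining resistor.
R_p = (12.0×10.0)/(12.0+10.0) = 5.455 Ω
R_total = R_p + 22.0 = 5.455 + 22.0 = 27.45 Ω
I = V / R_total = 50.7 / 27.45 = 1.847 A
Voltage across the parallel pair: V_p = I × R_p = 1.847 × 5.455 = 10.07 V
R2 has V_p across it, so P = V_p²/R2.
P_R2 = (10.07)² / 10.0 = 10.15 W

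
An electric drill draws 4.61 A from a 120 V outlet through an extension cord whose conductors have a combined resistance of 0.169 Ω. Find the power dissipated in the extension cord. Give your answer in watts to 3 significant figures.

The extension cord and load are in series, so the same current flows in both; the loss is I²R_line.
The extension cord carries the full 4.61 A.
P_line = I² R_line = (4.610)² × 0.169 = 3.592 W

3.59 W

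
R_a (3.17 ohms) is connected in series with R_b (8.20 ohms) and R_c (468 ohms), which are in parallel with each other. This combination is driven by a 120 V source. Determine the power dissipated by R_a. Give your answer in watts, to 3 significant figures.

Reduce the parallel pair to R_p first; the network is then a simple series string.
R_p = (8.20×468)/(8.20+468) = 8.059 Ω
R_total = 3.17 + 8.059 = 11.23 Ω
I = V / R_total = 120 / 11.23 = 10.69 A
The full supply current passes through R_a: P = I²R.
P_R_a = (10.69)² × 3.17 = 362.0 W

362 W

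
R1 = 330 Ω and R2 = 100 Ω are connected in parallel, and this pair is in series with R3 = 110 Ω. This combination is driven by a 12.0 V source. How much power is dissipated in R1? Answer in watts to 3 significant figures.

0.0737 W

First find R_p for the parallel pair, then treat R_p + R3 as a series loop.
R_p = (330×100)/(330+100) = 76.74 Ω
R_total = R_p + 110 = 76.74 + 110 = 186.7 Ω
I = V / R_total = 12.0 / 186.7 = 0.06426 A
Voltage across the parallel pair: V_p = I × R_p = 0.06426 × 76.74 = 4.932 V
R1 has V_p across it, so P = V_p²/R1.
P_R1 = (4.932)² / 330 = 0.07370 W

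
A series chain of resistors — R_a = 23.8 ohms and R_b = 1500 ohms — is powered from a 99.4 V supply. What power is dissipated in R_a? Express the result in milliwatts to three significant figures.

In a series string the same current flows through every resistor — find that current, then P = I²R for the one we want.
R_total = 23.8 + 1500 = 1524 Ω
I = V / R_total = 99.4 / 1524 = 0.06523 A
P_R_a = I² × R_a = (0.06523)² × 23.8 = 0.1013 W

101 mW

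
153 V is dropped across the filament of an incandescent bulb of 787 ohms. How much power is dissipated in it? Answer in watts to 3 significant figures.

29.7 W

With V across and R both known, P = V²/R gives the dissipation directly.
P = (153 V)² / 787 Ω = 29.74 W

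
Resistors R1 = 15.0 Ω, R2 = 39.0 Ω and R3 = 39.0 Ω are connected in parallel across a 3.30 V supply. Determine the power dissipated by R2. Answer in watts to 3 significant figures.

Parallel branches share the same voltage; P = V²/R gives the branch power in one step.
P_R2 = V² / R2 = (3.30)² / 39.0 Ω = 0.2792 W

0.279 W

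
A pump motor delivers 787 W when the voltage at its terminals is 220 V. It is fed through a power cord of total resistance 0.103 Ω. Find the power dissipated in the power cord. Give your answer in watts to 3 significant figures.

The power cord is a series resistance carrying the load current; its dissipation is I²R_line.
I = P / V = 787 / 220 = 3.577 A through the power cord.
P_line = I² R_line = (3.577)² × 0.103 = 1.318 W

1.32 W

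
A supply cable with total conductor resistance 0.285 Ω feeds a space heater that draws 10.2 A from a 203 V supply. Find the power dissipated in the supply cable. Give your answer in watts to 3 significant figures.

Line loss is just I²R for the cable — we know both I and R_line directly.
The supply cable carries the full 10.2 A.
P_line = I² R_line = (10.20)² × 0.285 = 29.65 W

29.7 W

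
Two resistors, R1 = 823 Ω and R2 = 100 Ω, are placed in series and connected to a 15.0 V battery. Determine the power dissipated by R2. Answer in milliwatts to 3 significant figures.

Every series element carries the same I. Get I from the total resistance, then P = I² × R2.
R_total = 823 + 100 = 923.0 Ω
I = V / R_total = 15.0 / 923.0 = 0.01625 A
P_R2 = I² × R2 = (0.01625)² × 100 = 0.02641 W

26.4 mW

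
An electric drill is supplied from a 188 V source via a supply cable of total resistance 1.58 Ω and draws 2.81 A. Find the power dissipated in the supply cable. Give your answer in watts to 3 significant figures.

The supply cable and load are in series, so the same current flows in both; the loss is I²R_line.
The supply cable carries the full 2.81 A.
P_line = I² R_line = (2.810)² × 1.58 = 12.48 W

12.5 W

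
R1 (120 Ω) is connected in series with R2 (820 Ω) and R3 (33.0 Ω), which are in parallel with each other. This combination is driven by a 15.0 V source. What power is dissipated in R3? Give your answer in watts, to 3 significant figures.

Reduce the parallel pair to R_p first; the network is then a simple series string.
R_p = (820×33.0)/(820+33.0) = 31.72 Ω
R_total = 120 + 31.72 = 151.7 Ω
I = V / R_total = 15.0 / 151.7 = 0.09886 A
Voltage across the parallel pair: V_p = I × R_p = 0.09886 × 31.72 = 3.136 V
With V_p across R3, its power is V_p²/R3.
P_R3 = (3.136)² / 33.0 = 0.2981 W

0.298 W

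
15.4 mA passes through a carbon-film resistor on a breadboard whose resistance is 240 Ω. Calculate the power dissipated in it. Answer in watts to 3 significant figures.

0.0569 W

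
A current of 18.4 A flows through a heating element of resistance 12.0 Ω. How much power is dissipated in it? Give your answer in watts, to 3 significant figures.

4060 W

With I and R stated, P = I²R applies in one step.
P = (18.40 A)² × 12.0 Ω = 4063 W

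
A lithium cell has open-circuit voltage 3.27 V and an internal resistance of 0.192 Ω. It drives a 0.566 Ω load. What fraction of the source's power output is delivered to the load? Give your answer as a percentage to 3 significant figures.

74.7 %

Efficiency is P_load / P_total. With a series r and R sharing the same I, P = I²R for each, so η = R/(R+r).
η = R / (R + r) = 0.566 / (0.566 + 0.192) = 0.7467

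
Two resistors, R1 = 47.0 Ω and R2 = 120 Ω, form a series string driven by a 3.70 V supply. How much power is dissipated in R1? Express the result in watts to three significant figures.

0.0231 W

Since the resistors are in series they all carry the loop current I = V/R_total; the power in any one is I²R.
R_total = 47.0 + 120 = 167.0 Ω
I = V / R_total = 3.70 / 167.0 = 0.02216 A
P_R1 = I² × R1 = (0.02216)² × 47.0 = 0.02307 W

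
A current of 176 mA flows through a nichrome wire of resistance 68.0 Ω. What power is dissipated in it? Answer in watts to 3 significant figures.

2.11 W

Knowing I and R, the power is just I²R — no need to find V first.
P = (0.1760 A)² × 68.0 Ω = 2.106 W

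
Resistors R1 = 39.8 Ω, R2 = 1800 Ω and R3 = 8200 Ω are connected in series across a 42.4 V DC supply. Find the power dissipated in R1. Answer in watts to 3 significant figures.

0.000710 W

In a series string the same current flows through every resistor — find that current, then P = I²R for the one we want.
R_total = 39.8 + 1800 + 8200 = 10040 Ω
I = V / R_total = 42.4 / 10040 = 0.004223 A
P_R1 = I² × R1 = (0.004223)² × 39.8 = 0.0007098 W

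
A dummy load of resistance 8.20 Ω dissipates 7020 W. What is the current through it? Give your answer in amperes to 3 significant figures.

The two known quantities fix the third via I = √(P / R).
I = √(7020 / 8.20) = 29.26 A

29.3 A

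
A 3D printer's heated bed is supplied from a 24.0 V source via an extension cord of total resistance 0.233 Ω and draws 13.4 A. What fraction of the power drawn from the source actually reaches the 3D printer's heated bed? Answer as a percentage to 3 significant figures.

87.0 %

The extension cord carries the full 13.4 A.
P_line = I² R_line = (13.40)² × 0.233 = 41.84 W
P_source = V I = 24.0 × 13.40 = 321.6 W; P_load = 279.8 W
η = P_load / P_source = 279.8 / 321.6 = 0.8699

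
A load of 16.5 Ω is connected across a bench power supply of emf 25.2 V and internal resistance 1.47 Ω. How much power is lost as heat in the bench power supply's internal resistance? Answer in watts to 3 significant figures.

The source's internal resistance is just another series element carrying I; its dissipation is I²r.
I = ε / (r + R) = 25.2 / (1.47 + 16.5) = 1.402 A
P_int = I² r = (1.402)² × 1.47 = 2.891 W

2.89 W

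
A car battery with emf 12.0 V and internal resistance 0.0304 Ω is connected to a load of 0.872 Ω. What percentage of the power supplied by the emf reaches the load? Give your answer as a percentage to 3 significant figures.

96.6 %

Efficiency is P_load / P_total. With a series r and R sharing the same I, P = I²R for each, so η = R/(R+r).
η = R / (R + r) = 0.872 / (0.872 + 0.0304) = 0.9663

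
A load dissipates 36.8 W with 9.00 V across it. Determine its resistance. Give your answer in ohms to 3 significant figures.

2.20 Ω

From P = V I = I²R = V²/R, with the two given quantities we get R = V² / P.
R = (9.00)² / 36.8 = 2.201 Ω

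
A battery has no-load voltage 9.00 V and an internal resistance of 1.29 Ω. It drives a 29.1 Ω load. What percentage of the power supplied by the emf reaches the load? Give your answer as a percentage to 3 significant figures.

Efficiency is P_load / P_total. With a series r and R sharing the same I, P = I²R for each, so η = R/(R+r).
η = R / (R + r) = 29.1 / (29.1 + 1.29) = 0.9576

95.8 %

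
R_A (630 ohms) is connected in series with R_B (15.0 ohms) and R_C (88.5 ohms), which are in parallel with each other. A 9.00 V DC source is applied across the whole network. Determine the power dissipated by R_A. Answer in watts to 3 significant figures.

0.123 W

Reduce the parallel pair to R_p first; the network is then a simple series string.
R_p = (15.0×88.5)/(15.0+88.5) = 12.83 Ω
R_total = 630 + 12.83 = 642.8 Ω
I = V / R_total = 9.00 / 642.8 = 0.01400 A
The full supply current passes through R_A: P = I²R.
P_R_A = (0.01400)² × 630 = 0.1235 W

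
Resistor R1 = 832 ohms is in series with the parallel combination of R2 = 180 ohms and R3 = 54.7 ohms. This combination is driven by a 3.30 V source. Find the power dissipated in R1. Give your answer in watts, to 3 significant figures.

0.0119 W

Replace R2 and R3 with their parallel equivalent so the circuit becomes R1 in series with R_p.
R_p = (180×54.7)/(180+54.7) = 41.95 Ω
R_total = 832 + 41.95 = 874.0 Ω
I = V / R_total = 3.30 / 874.0 = 0.003776 A
The full supply current passes through R1: P = I²R.
P_R1 = (0.003776)² × 832 = 0.01186 W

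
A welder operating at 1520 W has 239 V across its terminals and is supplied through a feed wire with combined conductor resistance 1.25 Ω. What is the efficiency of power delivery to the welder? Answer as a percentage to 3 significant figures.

I = P / V = 1520 / 239 = 6.360 A through the feed wire.
P_line = I² R_line = (6.360)² × 1.25 = 50.56 W
P_source = P_load + P_line = 1520 + 50.56 = 1571 W
η = P_load / P_source = 1520 / 1571 = 0.9678

96.8 %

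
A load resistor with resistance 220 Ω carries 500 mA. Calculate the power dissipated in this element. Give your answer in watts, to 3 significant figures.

55.0 W

The current through and the resistance of the element are both given; use P = I²R.
P = (0.5000 A)² × 220 Ω = 55.00 W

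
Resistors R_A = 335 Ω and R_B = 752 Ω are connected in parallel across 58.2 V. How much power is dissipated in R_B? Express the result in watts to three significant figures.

Each parallel branch sees the full supply voltage, so P = V²/R applies directly to the target branch.
P_R_B = V² / R_B = (58.2)² / 752 Ω = 4.504 W

4.50 W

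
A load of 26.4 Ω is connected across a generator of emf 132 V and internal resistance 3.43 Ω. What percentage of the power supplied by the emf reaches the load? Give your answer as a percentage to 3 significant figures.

88.5 %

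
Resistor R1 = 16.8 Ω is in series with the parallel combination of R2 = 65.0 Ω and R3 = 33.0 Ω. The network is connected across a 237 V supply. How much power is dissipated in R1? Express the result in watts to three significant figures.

630 W

Reduce the parallel pair to R_p first; the network is then a simple series string.
R_p = (65.0×33.0)/(65.0+33.0) = 21.89 Ω
R_total = 16.8 + 21.89 = 38.69 Ω
I = V / R_total = 237 / 38.69 = 6.126 A
R1 is in the main series path, so its power is I²R1.
P_R1 = (6.126)² × 16.8 = 630.5 W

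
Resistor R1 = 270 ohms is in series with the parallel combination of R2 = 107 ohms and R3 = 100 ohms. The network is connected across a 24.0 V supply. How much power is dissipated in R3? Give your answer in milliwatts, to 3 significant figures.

Reduce the parallel pair to R_p first; the network is then a simple series string.
R_p = (107×100)/(107+100) = 51.69 Ω
R_total = 270 + 51.69 = 321.7 Ω
I = V / R_total = 24.0 / 321.7 = 0.07461 A
Voltage across the parallel pair: V_p = I × R_p = 0.07461 × 51.69 = 3.856 V
With V_p across R3, its power is V_p²/R3.
P_R3 = (3.856)² / 100 = 0.1487 W

149 mW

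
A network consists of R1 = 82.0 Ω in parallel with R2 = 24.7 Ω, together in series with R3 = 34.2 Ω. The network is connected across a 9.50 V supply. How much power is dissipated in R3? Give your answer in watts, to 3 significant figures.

1.09 W

Reduce the parallel combination to a single R_p; the circuit then becomes R_p in series with the remaining resistor.
R_p = (82.0×24.7)/(82.0+24.7) = 18.98 Ω
R_total = R_p + 34.2 = 18.98 + 34.2 = 53.18 Ω
I = V / R_total = 9.50 / 53.18 = 0.1786 A
R3 carries the full series current, so P = I²R.
P_R3 = (0.1786)² × 34.2 = 1.091 W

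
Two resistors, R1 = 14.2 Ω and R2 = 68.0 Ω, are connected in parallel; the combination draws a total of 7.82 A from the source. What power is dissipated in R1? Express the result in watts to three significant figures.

We need the common branch voltage; get it from I_total × R_eq, then P = V²/R for the branch.
1/R_eq = 1/14.2 + 1/68.0 ⇒ R_eq = 11.75 Ω
V = I_total × R_eq = 7.820 × 11.75 = 91.86 V
P_R1 = V² / R1 = (91.86)² / 14.2 = 594.3 W

594 W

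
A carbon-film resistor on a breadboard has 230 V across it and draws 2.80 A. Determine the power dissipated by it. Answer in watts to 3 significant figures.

V and I are known directly — P = V I, no intermediate step needed.
P = 230 V × 2.800 A = 644.0 W

644 W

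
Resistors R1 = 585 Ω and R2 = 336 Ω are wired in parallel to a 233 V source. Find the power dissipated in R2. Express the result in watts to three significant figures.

Parallel branches share the same voltage; P = V²/R gives the branch power in one step.
P_R2 = V² / R2 = (233)² / 336 Ω = 161.6 W

162 W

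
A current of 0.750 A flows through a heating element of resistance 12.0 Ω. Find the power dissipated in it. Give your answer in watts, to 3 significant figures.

6.75 W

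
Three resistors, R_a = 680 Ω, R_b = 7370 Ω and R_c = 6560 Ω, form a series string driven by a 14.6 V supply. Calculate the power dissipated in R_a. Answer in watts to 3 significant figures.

Every series element carries the same I. Get I from the total resistance, then P = I² × R_a.
R_total = 680 + 7370 + 6560 = 14610 Ω
I = V / R_total = 14.6 / 14610 = 0.0009993 A
P_R_a = I² × R_a = (0.0009993)² × 680 = 0.0006791 W

0.000679 W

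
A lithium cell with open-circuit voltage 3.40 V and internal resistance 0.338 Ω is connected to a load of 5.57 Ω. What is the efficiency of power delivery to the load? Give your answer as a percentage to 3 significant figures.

94.3 %

Both r and R carry the same current, so the power split is just the resistance split: η = R/(R+r).
η = R / (R + r) = 5.57 / (5.57 + 0.338) = 0.9428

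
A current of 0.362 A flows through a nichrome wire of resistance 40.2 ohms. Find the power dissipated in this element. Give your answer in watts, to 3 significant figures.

5.27 W

With I and R stated, P = I²R applies in one step.
P = (0.3620 A)² × 40.2 Ω = 5.268 W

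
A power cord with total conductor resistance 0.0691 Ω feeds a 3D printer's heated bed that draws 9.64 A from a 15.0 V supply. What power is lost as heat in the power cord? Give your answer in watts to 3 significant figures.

Only the current and the line resistance are needed for the I²R loss.
The power cord carries the full 9.64 A.
P_line = I² R_line = (9.640)² × 0.0691 = 6.421 W

6.42 W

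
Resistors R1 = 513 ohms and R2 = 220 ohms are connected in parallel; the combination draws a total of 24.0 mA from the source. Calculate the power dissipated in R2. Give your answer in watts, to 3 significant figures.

The branches share the same voltage, but only the total current is given — find V from the equivalent resistance first.
1/R_eq = 1/513 + 1/220 ⇒ R_eq = 154.0 Ω
V = I_total × R_eq = 0.02400 × 154.0 = 3.695 V
P_R2 = V² / R2 = (3.695)² / 220 = 0.06207 W

0.0621 W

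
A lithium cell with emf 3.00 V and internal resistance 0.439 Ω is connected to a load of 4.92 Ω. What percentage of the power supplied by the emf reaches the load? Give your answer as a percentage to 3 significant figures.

η = P_load/(P_load+P_int) = I²R/(I²R+I²r) = R/(R+r) — the I² cancels for series elements.
η = R / (R + r) = 4.92 / (4.92 + 0.439) = 0.9181

91.8 %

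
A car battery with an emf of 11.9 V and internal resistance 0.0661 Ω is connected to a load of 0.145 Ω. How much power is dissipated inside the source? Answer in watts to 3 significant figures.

Internal loss is I²r, with I set by the total series resistance r+R.
I = ε / (r + R) = 11.9 / (0.0661 + 0.145) = 56.37 A
P_int = I² r = (56.37)² × 0.0661 = 210.0 W

210 W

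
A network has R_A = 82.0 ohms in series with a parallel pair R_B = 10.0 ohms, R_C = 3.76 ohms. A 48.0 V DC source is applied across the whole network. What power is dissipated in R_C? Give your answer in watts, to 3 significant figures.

0.637 W

First combine the parallel branches into one equivalent R_p, then R_A + R_p is a series pair.
R_p = (10.0×3.76)/(10.0+3.76) = 2.733 Ω
R_total = 82.0 + 2.733 = 84.73 Ω
I = V / R_total = 48.0 / 84.73 = 0.5665 A
Voltage across the parallel pair: V_p = I × R_p = 0.5665 × 2.733 = 1.548 V
With V_p across R_C, its power is V_p²/R_C.
P_R_C = (1.548)² / 3.76 = 0.6373 W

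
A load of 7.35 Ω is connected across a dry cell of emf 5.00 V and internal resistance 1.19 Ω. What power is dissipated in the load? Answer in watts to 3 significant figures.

2.52 W

Find the circuit current first, then P = I²R for the load (series elements share I).
I = ε / (r + R) = 5.00 / (1.19 + 7.35) = 0.5855 A
P_load = I² R = (0.5855)² × 7.35 = 2.519 W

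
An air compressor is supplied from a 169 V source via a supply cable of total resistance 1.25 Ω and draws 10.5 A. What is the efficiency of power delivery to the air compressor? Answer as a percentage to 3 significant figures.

The supply cable carries the full 10.5 A.
P_line = I² R_line = (10.50)² × 1.25 = 137.8 W
P_source = V I = 169 × 10.50 = 1774 W; P_load = 1637 W
η = P_load / P_source = 1637 / 1774 = 0.9223

92.2 %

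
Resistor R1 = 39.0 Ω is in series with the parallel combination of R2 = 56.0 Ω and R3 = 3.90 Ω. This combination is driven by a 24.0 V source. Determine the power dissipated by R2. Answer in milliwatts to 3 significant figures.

75.2 mW

Reduce the parallel pair to R_p first; the network is then a simple series string.
R_p = (56.0×3.90)/(56.0+3.90) = 3.646 Ω
R_total = 39.0 + 3.646 = 42.65 Ω
I = V / R_total = 24.0 / 42.65 = 0.5628 A
Voltage across the parallel pair: V_p = I × R_p = 0.5628 × 3.646 = 2.052 V
R2 is across V_p, so use P = V²/R for that branch.
P_R2 = (2.052)² / 56.0 = 0.07518 W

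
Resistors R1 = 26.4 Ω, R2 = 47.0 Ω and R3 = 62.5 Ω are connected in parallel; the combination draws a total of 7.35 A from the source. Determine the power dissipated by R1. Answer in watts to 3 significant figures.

The branches share the same voltage, but only the total current is given — find V from the equivalent resistance first.
1/R_eq = 1/26.4 + 1/47.0 + 1/62.5 ⇒ R_eq = 13.31 Ω
V = I_total × R_eq = 7.350 × 13.31 = 97.80 V
P_R1 = V² / R1 = (97.80)² / 26.4 = 362.3 W

362 W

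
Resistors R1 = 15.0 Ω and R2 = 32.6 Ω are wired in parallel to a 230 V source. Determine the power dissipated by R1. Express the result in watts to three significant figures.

Every branch has 230 V across it, so for R1 the power is simply V²/R.
P_R1 = V² / R1 = (230)² / 15.0 Ω = 3527 W

3530 W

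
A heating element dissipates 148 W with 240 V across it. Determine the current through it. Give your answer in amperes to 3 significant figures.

0.617 A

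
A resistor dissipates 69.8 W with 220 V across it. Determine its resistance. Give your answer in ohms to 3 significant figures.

The two known quantities fix the third via R = V² / P.
R = (220)² / 69.8 = 693.4 Ω

693 Ω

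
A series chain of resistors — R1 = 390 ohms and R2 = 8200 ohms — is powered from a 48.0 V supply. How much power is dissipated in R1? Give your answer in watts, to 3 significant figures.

In a series string the same current flows through every resistor — find that current, then P = I²R for the one we want.
R_total = 390 + 8200 = 8590 Ω
I = V / R_total = 48.0 / 8590 = 0.005588 A
P_R1 = I² × R1 = (0.005588)² × 390 = 0.01218 W

0.0122 W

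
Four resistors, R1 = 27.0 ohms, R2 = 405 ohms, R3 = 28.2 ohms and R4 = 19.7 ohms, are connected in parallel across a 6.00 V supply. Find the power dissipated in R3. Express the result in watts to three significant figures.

1.28 W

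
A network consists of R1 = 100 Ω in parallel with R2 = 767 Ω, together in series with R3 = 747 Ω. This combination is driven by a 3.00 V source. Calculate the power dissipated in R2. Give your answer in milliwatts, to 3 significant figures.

Collapse the R1‖R2 pair into one equivalent R_p; then R_p and R3 form a series string.
R_p = (100×767)/(100+767) = 88.47 Ω
R_total = R_p + 747 = 88.47 + 747 = 835.5 Ω
I = V / R_total = 3.00 / 835.5 = 0.003591 A
Voltage across the parallel pair: V_p = I × R_p = 0.003591 × 88.47 = 0.3177 V
Use P = V²/R for R2 with V = V_p.
P_R2 = (0.3177)² / 767 = 0.0001316 W

0.132 mW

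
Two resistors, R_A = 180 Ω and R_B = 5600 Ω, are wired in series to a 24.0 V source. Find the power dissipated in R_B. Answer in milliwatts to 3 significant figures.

Every series element carries the same I. Get I from the total resistance, then P = I² × R_B.
R_total = 180 + 5600 = 5780 Ω
I = V / R_total = 24.0 / 5780 = 0.004152 A
P_R_B = I² × R_B = (0.004152)² × 5600 = 0.09655 W

96.6 mW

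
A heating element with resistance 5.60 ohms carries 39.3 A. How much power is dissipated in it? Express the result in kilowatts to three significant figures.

Current and resistance are given, so P = I²R is the direct form.
P = (39.30 A)² × 5.60 Ω = 8649 W

8.65 kW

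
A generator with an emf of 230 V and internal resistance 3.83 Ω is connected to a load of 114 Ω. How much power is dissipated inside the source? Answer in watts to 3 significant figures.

Internal loss is I²r, with I set by the total series resistance r+R.
I = ε / (r + R) = 230 / (3.83 + 114) = 1.952 A
P_int = I² r = (1.952)² × 3.83 = 14.59 W

14.6 W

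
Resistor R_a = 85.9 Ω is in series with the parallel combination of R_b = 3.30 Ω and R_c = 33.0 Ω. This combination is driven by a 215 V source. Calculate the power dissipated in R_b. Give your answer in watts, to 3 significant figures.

16.0 W

Replace R_b and R_c with their parallel equivalent so the circuit becomes R_a in series with R_p.
R_p = (3.30×33.0)/(3.30+33.0) = 3.000 Ω
R_total = 85.9 + 3.000 = 88.90 Ω
I = V / R_total = 215 / 88.90 = 2.418 A
Voltage across the parallel pair: V_p = I × R_p = 2.418 × 3.000 = 7.255 V
With V_p across R_b, its power is V_p²/R_b.
P_R_b = (7.255)² / 3.30 = 15.95 W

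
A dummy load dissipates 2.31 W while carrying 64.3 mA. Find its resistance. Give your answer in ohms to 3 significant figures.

559 Ω

Inverting the appropriate power form: R = P / I².
R = 2.31 / (0.06430)² = 558.7 Ω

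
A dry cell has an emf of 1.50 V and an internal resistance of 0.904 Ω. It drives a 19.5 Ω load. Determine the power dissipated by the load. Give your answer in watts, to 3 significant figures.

0.105 W

Find the circuit current first, then P = I²R for the load (series elements share I).
I = ε / (r + R) = 1.50 / (0.904 + 19.5) = 0.07351 A
P_load = I² R = (0.07351)² × 19.5 = 0.1054 W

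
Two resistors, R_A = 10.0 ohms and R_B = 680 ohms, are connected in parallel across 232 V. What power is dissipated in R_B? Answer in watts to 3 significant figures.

79.2 W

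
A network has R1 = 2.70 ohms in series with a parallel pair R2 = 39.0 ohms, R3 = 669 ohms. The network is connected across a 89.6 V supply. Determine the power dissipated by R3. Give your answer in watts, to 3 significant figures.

Reduce the parallel pair to R_p first; the network is then a simple series string.
R_p = (39.0×669)/(39.0+669) = 36.85 Ω
R_total = 2.70 + 36.85 = 39.55 Ω
I = V / R_total = 89.6 / 39.55 = 2.265 A
Voltage across the parallel pair: V_p = I × R_p = 2.265 × 36.85 = 83.48 V
R3 sees V_p directly, so P = V_p² / R3.
P_R3 = (83.48)² / 669 = 10.42 W

10.4 W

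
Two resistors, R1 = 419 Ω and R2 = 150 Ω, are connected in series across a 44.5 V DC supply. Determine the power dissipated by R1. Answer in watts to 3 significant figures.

2.56 W

In a series string the same current flows through every resistor — find that current, then P = I²R for the one we want.
R_total = 419 + 150 = 569.0 Ω
I = V / R_total = 44.5 / 569.0 = 0.07821 A
P_R1 = I² × R1 = (0.07821)² × 419 = 2.563 W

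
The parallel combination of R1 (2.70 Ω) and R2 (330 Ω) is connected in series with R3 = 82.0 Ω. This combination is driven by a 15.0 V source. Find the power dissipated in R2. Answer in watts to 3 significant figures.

0.000682 W

Combine R1 and R2 into their parallel equivalent first, reducing the network to two series resistors.
R_p = (2.70×330)/(2.70+330) = 2.678 Ω
R_total = R_p + 82.0 = 2.678 + 82.0 = 84.68 Ω
I = V / R_total = 15.0 / 84.68 = 0.1771 A
Voltage across the parallel pair: V_p = I × R_p = 0.1771 × 2.678 = 0.4744 V
R2 sits across V_p; its power is V_p²/R.
P_R2 = (0.4744)² / 330 = 0.0006820 W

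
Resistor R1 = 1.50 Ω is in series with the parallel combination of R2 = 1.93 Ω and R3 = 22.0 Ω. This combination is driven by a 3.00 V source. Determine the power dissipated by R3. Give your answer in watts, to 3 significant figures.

0.120 W

First combine the parallel branches into one equivalent R_p, then R1 + R_p is a series pair.
R_p = (1.93×22.0)/(1.93+22.0) = 1.774 Ω
R_total = 1.50 + 1.774 = 3.274 Ω
I = V / R_total = 3.00 / 3.274 = 0.9162 A
Voltage across the parallel pair: V_p = I × R_p = 0.9162 × 1.774 = 1.626 V
R3 is across V_p, so use P = V²/R for that branch.
P_R3 = (1.626)² / 22.0 = 0.1201 W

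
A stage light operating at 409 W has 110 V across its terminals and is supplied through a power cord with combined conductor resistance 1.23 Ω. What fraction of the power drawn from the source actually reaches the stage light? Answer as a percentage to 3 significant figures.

96.0 %

I = P / V = 409 / 110 = 3.718 A through the power cord.
P_line = I² R_line = (3.718)² × 1.23 = 17.00 W
P_source = P_load + P_line = 409.0 + 17.00 = 426.0 W
η = P_load / P_source = 409.0 / 426.0 = 0.9601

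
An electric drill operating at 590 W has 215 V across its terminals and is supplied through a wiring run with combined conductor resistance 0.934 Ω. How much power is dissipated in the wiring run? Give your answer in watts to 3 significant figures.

7.03 W

The wiring run and load are in series, so the same current flows in both; the loss is I²R_line.
I = P / V = 590 / 215 = 2.744 A through the wiring run.
P_line = I² R_line = (2.744)² × 0.934 = 7.034 W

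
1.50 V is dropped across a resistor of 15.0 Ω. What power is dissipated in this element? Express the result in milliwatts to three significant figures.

V and R are stated; P = V²/R avoids computing the current.
P = (1.50 V)² / 15.0 Ω = 0.1500 W

150 mW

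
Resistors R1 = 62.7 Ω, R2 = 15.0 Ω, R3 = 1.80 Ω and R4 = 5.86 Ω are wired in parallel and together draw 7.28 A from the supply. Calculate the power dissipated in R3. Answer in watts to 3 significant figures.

45.0 W

The branches share the same voltage, but only the total current is given — find V from the equivalent resistance first.
1/R_eq = 1/62.7 + 1/15.0 + 1/1.80 + 1/5.86 ⇒ R_eq = 1.236 Ω
V = I_total × R_eq = 7.280 × 1.236 = 9.001 V
P_R3 = V² / R3 = (9.001)² / 1.80 = 45.01 W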